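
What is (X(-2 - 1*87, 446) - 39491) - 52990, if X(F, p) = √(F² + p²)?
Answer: -92481 + √206837 ≈ -92026.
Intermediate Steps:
(X(-2 - 1*87, 446) - 39491) - 52990 = (√((-2 - 1*87)² + 446²) - 39491) - 52990 = (√((-2 - 87)² + 198916) - 39491) - 52990 = (√((-89)² + 198916) - 39491) - 52990 = (√(7921 + 198916) - 39491) - 52990 = (√206837 - 39491) - 52990 = (-39491 + √206837) - 52990 = -92481 + √206837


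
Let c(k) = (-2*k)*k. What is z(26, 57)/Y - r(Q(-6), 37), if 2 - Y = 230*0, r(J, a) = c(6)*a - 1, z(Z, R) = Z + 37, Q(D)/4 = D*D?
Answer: 5393/2 ≈ 2696.5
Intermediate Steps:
Q(D) = 4*D² (Q(D) = 4*(D*D) = 4*D²)
c(k) = -2*k²
z(Z, R) = 37 + Z
r(J, a) = -1 - 72*a (r(J, a) = (-2*6²)*a - 1 = (-2*36)*a - 1 = -72*a - 1 = -1 - 72*a)
Y = 2 (Y = 2 - 230*0 = 2 - 1*0 = 2 + 0 = 2)
z(26, 57)/Y - r(Q(-6), 37) = (37 + 26)/2 - (-1 - 72*37) = 63*(½) - (-1 - 2664) = 63/2 - 1*(-2665) = 63/2 + 2665 = 5393/2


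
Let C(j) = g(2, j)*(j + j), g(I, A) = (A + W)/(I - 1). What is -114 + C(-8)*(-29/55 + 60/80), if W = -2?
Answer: -862/11 ≈ -78.364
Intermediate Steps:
g(I, A) = (-2 + A)/(-1 + I) (g(I, A) = (A - 2)/(I - 1) = (-2 + A)/(-1 + I))
C(j) = 2*j*(-2 + j) (C(j) = ((-2 + j)/(-1 + 2))*(j + j) = ((-2 + j)/1)*(2*j) = (1*(-2 + j))*(2*j) = (-2 + j)*(2*j) = 2*j*(-2 + j))
-114 + C(-8)*(-29/55 + 60/80) = -114 + (2*(-8)*(-2 - 8))*(-29/55 + 60/80) = -114 + (2*(-8)*(-10))*(-29*1/55 + 60*(1/80)) = -114 + 160*(-29/55 + ¾) = -114 + 160*(49/220) = -114 + 392/11 = -862/11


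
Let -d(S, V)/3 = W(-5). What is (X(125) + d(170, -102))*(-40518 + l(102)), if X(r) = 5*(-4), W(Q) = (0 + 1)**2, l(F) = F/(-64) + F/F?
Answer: 29821685/32 ≈ 9.3193e+5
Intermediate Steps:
l(F) = 1 - F/64 (l(F) = F*(-1/64) + 1 = -F/64 + 1 = 1 - F/64)
W(Q) = 1 (W(Q) = 1**2 = 1)
d(S, V) = -3 (d(S, V) = -3*1 = -3)
X(r) = -20
(X(125) + d(170, -102))*(-40518 + l(102)) = (-20 - 3)*(-40518 + (1 - 1/64*102)) = -23*(-40518 + (1 - 51/32)) = -23*(-40518 - 19/32) = -23*(-1296595/32) = 29821685/32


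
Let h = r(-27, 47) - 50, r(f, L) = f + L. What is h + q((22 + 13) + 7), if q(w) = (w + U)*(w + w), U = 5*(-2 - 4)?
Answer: 978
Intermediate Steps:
r(f, L) = L + f
U = -30 (U = 5*(-6) = -30)
h = -30 (h = (47 - 27) - 50 = 20 - 50 = -30)
q(w) = 2*w*(-30 + w) (q(w) = (w - 30)*(w + w) = (-30 + w)*(2*w) = 2*w*(-30 + w))
h + q((22 + 13) + 7) = -30 + 2*((22 + 13) + 7)*(-30 + ((22 + 13) + 7)) = -30 + 2*(35 + 7)*(-30 + (35 + 7)) = -30 + 2*42*(-30 + 42) = -30 + 2*42*12 = -30 + 1008 = 978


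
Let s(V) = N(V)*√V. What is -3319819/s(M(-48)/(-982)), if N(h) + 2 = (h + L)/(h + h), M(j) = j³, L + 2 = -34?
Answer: 53117104*√2946/15297 ≈ 1.8847e+5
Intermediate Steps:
L = -36 (L = -2 - 34 = -36)
N(h) = -2 + (-36 + h)/(2*h) (N(h) = -2 + (h - 36)/(h + h) = -2 + (-36 + h)/((2*h)) = -2 + (-36 + h)*(1/(2*h)) = -2 + (-36 + h)/(2*h))
s(V) = √V*(-3/2 - 18/V) (s(V) = (-3/2 - 18/V)*√V = √V*(-3/2 - 18/V))
-3319819/s(M(-48)/(-982)) = -3319819*2*√(-1/(-982))*√(-1*(-48)³)/(3*(-12 - (-48)³/(-982))) = -3319819*64*√2946/(491*(-12 - (-110592)*(-1)/982)) = -3319819*64*√2946/(491*(-12 - 1*55296/491)) = -3319819*64*√2946/(491*(-12 - 55296/491)) = -3319819*(-16*√2946/15297) = -(-53117104)*√2946/15297 = 53117104*√2946/15297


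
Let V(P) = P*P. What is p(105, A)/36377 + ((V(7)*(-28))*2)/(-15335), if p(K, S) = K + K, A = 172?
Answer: 103038838/557841295 ≈ 0.18471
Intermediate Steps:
V(P) = P²
p(K, S) = 2*K
p(105, A)/36377 + ((V(7)*(-28))*2)/(-15335) = (2*105)/36377 + ((7²*(-28))*2)/(-15335) = 210*(1/36377) + ((49*(-28))*2)*(-1/15335) = 210/36377 - 1372*2*(-1/15335) = 210/36377 - 2744*(-1/15335) = 210/36377 + 2744/15335 = 103038838/557841295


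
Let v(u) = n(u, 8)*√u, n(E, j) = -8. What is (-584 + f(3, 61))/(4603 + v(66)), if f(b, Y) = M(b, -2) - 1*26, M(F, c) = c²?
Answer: -2789418/21183385 - 4848*√66/21183385 ≈ -0.13354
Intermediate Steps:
v(u) = -8*√u
f(b, Y) = -22 (f(b, Y) = (-2)² - 1*26 = 4 - 26 = -22)
(-584 + f(3, 61))/(4603 + v(66)) = (-584 - 22)/(4603 - 8*√66) = -606/(4603 - 8*√66)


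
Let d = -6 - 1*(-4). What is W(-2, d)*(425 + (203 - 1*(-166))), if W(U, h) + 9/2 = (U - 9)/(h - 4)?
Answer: -6352/3 ≈ -2117.3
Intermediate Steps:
d = -2 (d = -6 + 4 = -2)
W(U, h) = -9/2 + (-9 + U)/(-4 + h) (W(U, h) = -9/2 + (U - 9)/(h - 4) = -9/2 + (-9 + U)/(-4 + h))
W(-2, d)*(425 + (203 - 1*(-166))) = ((9 - 2 - 9/2*(-2))/(-4 - 2))*(425 + (203 - 1*(-166))) = ((9 - 2 + 9)/(-6))*(425 + (203 + 166)) = (-1/6*16)*(425 + 369) = -8/3*794 = -6352/3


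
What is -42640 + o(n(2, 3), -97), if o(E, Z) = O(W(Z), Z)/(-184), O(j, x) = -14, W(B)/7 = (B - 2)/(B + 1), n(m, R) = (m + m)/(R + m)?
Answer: -3922873/92 ≈ -42640.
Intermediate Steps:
n(m, R) = 2*m/(R + m) (n(m, R) = (2*m)/(R + m) = 2*m/(R + m))
W(B) = 7*(-2 + B)/(1 + B) (W(B) = 7*((B - 2)/(B + 1)) = 7*((-2 + B)/(1 + B)) = 7*(-2 + B)/(1 + B))
o(E, Z) = 7/92 (o(E, Z) = -14/(-184) = -14*(-1/184) = 7/92)
-42640 + o(n(2, 3), -97) = -42640 + 7/92 = -3922873/92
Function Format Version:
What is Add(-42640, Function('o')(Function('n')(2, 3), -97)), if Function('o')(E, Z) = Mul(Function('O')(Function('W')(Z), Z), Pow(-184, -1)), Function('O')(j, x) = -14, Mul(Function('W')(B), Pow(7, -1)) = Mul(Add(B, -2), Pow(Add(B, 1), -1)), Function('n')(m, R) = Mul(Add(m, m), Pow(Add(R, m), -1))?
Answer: Rational(-3922873, 92) ≈ -42640.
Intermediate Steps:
Function('n')(m, R) = Mul(2, m, Pow(Add(R, m), -1)) (Function('n')(m, R) = Mul(Mul(2, m), Pow(Add(R, m), -1)) = Mul(2, m, Pow(Add(R, m), -1)))
Function('W')(B) = Mul(7, Pow(Add(1, B), -1), Add(-2, B)) (Function('W')(B) = Mul(7, Mul(Add(B, -2), Pow(Add(B, 1), -1))) = Mul(7, Mul(Add(-2, B), Pow(Add(1, B), -1))) = Mul(7, Mul(Pow(Add(1, B), -1), Add(-2, B))) = Mul(7, Pow(Add(1, B), -1), Add(-2, B)))
Function('o')(E, Z) = Rational(7, 92) (Function('o')(E, Z) = Mul(-14, Pow(-184, -1)) = Mul(-14, Rational(-1, 184)) = Rational(7, 92))
Add(-42640, Function('o')(Function('n')(2, 3), -97)) = Add(-42640, Rational(7, 92)) = Rational(-3922873, 92)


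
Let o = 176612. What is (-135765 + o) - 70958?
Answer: -30111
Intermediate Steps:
(-135765 + o) - 70958 = (-135765 + 176612) - 70958 = 40847 - 70958 = -30111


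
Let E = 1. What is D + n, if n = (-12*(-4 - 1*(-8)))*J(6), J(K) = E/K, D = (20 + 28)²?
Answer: 2296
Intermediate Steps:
D = 2304 (D = 48² = 2304)
J(K) = 1/K
n = -8 (n = -12*(-4 - 1*(-8))/6 = -12*(-4 + 8)*(⅙) = -12*4*(⅙) = -48*⅙ = -8)
D + n = 2304 - 8 = 2296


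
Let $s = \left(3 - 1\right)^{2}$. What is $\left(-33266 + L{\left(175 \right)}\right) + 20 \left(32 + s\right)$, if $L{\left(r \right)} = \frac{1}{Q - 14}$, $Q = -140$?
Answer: $- \frac{5012085}{154} \approx -32546.0$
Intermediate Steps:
$L{\left(r \right)} = - \frac{1}{154}$ ($L{\left(r \right)} = \frac{1}{-140 - 14} = \frac{1}{-154} = - \frac{1}{154}$)
$s = 4$ ($s = 2^{2} = 4$)
$\left(-33266 + L{\left(175 \right)}\right) + 20 \left(32 + s\right) = \left(-33266 - \frac{1}{154}\right) + 20 \left(32 + 4\right) = - \frac{5122965}{154} + 20 \cdot 36 = - \frac{5122965}{154} + 720 = - \frac{5012085}{154}$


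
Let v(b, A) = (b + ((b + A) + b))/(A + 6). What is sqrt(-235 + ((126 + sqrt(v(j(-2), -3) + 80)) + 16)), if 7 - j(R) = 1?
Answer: sqrt(-93 + sqrt(85)) ≈ 9.1532*I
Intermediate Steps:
j(R) = 6 (j(R) = 7 - 1*1 = 7 - 1 = 6)
v(b, A) = (A + 3*b)/(6 + A) (v(b, A) = (b + ((A + b) + b))/(6 + A) = (b + (A + 2*b))/(6 + A) = (A + 3*b)/(6 + A))
sqrt(-235 + ((126 + sqrt(v(j(-2), -3) + 80)) + 16)) = sqrt(-235 + ((126 + sqrt((-3 + 3*6)/(6 - 3) + 80)) + 16)) = sqrt(-235 + ((126 + sqrt((-3 + 18)/3 + 80)) + 16)) = sqrt(-235 + ((126 + sqrt((1/3)*15 + 80)) + 16)) = sqrt(-235 + ((126 + sqrt(5 + 80)) + 16)) = sqrt(-235 + ((126 + sqrt(85)) + 16)) = sqrt(-235 + (142 + sqrt(85))) = sqrt(-93 + sqrt(85))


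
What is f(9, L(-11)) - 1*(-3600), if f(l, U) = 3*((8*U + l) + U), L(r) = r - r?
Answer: 3627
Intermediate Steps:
L(r) = 0
f(l, U) = 3*l + 27*U (f(l, U) = 3*((l + 8*U) + U) = 3*(l + 9*U) = 3*l + 27*U)
f(9, L(-11)) - 1*(-3600) = (3*9 + 27*0) - 1*(-3600) = (27 + 0) + 3600 = 27 + 3600 = 3627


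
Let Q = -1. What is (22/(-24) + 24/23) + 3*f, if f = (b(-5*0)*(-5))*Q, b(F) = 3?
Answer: 12455/276 ≈ 45.127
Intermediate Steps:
f = 15 (f = (3*(-5))*(-1) = -15*(-1) = 15)
(22/(-24) + 24/23) + 3*f = (22/(-24) + 24/23) + 3*15 = (22*(-1/24) + 24*(1/23)) + 45 = (-11/12 + 24/23) + 45 = 35/276 + 45 = 12455/276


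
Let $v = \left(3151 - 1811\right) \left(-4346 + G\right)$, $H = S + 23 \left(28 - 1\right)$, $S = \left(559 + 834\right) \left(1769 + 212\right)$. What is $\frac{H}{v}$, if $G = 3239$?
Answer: $- \frac{1380077}{741690} \approx -1.8607$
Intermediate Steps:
$S = 2759533$ ($S = 1393 \cdot 1981 = 2759533$)
$H = 2760154$ ($H = 2759533 + 23 \left(28 - 1\right) = 2759533 + 23 \cdot 27 = 2759533 + 621 = 2760154$)
$v = -1483380$ ($v = \left(3151 - 1811\right) \left(-4346 + 3239\right) = 1340 \left(-1107\right) = -1483380$)
$\frac{H}{v} = \frac{2760154}{-1483380} = 2760154 \left(- \frac{1}{1483380}\right) = - \frac{1380077}{741690}$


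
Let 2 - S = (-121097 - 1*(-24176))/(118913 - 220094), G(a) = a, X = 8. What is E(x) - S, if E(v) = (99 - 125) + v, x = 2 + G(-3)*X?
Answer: -1654043/33727 ≈ -49.042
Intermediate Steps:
x = -22 (x = 2 - 3*8 = 2 - 24 = -22)
S = 35147/33727 (S = 2 - (-121097 - 1*(-24176))/(118913 - 220094) = 2 - (-121097 + 24176)/(-101181) = 2 - (-96921)*(-1)/101181 = 2 - 1*32307/33727 = 2 - 32307/33727 = 35147/33727 ≈ 1.0421)
E(v) = -26 + v
E(x) - S = (-26 - 22) - 1*35147/33727 = -48 - 35147/33727 = -1654043/33727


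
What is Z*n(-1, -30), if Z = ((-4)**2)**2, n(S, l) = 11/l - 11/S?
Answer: 40832/15 ≈ 2722.1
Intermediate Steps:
n(S, l) = -11/S + 11/l
Z = 256 (Z = 16**2 = 256)
Z*n(-1, -30) = 256*(-11/(-1) + 11/(-30)) = 256*(-11*(-1) + 11*(-1/30)) = 256*(11 - 11/30) = 256*(319/30) = 40832/15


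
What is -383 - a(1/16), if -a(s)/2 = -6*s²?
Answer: -24515/64 ≈ -383.05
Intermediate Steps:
a(s) = 12*s² (a(s) = -(-12)*s² = 12*s²)
-383 - a(1/16) = -383 - 12*(1/16)² = -383 - 12/256 = -383 - 1*3/64 = -383 - 3/64 = -24515/64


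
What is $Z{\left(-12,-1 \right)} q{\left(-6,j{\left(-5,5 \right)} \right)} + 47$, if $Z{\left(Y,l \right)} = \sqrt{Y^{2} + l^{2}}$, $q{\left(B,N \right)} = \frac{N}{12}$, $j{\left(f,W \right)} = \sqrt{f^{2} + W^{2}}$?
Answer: $47 + \frac{5 \sqrt{290}}{12} \approx 54.096$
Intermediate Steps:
$j{\left(f,W \right)} = \sqrt{W^{2} + f^{2}}$
$q{\left(B,N \right)} = \frac{N}{12}$ ($q{\left(B,N \right)} = N \frac{1}{12} = \frac{N}{12}$)
$Z{\left(-12,-1 \right)} q{\left(-6,j{\left(-5,5 \right)} \right)} + 47 = \sqrt{\left(-12\right)^{2} + \left(-1\right)^{2}} \frac{\sqrt{5^{2} + \left(-5\right)^{2}}}{12} + 47 = \sqrt{144 + 1} \frac{\sqrt{25 + 25}}{12} + 47 = \sqrt{145} \frac{\sqrt{50}}{12} + 47 = \sqrt{145} \frac{5 \sqrt{2}}{12} + 47 = \frac{5 \sqrt{290}}{12} + 47 = 47 + \frac{5 \sqrt{290}}{12}$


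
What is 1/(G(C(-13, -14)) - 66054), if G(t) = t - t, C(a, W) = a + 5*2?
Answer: -1/66054 ≈ -1.5139e-5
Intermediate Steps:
C(a, W) = 10 + a (C(a, W) = a + 10 = 10 + a)
G(t) = 0
1/(G(C(-13, -14)) - 66054) = 1/(0 - 66054) = 1/(-66054) = -1/66054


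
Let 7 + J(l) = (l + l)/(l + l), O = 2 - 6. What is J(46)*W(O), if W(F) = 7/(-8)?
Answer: 21/4 ≈ 5.2500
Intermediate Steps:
O = -4
J(l) = -6 (J(l) = -7 + (l + l)/(l + l) = -7 + (2*l)/((2*l)) = -7 + (2*l)*(1/(2*l)) = -7 + 1 = -6)
W(F) = -7/8 (W(F) = 7*(-1/8) = -7/8)
J(46)*W(O) = -6*(-7/8) = 21/4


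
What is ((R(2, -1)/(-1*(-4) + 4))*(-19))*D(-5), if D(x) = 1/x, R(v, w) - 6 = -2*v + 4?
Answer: 57/20 ≈ 2.8500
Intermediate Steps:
R(v, w) = 10 - 2*v (R(v, w) = 6 + (-2*v + 4) = 6 + (4 - 2*v) = 10 - 2*v)
((R(2, -1)/(-1*(-4) + 4))*(-19))*D(-5) = (((10 - 2*2)/(-1*(-4) + 4))*(-19))/(-5) = (((10 - 4)/(4 + 4))*(-19))*(-⅕) = ((6/8)*(-19))*(-⅕) = ((6*(⅛))*(-19))*(-⅕) = ((¾)*(-19))*(-⅕) = -57/4*(-⅕) = 57/20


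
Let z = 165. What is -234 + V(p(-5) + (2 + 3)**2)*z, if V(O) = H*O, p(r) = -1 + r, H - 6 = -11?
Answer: -15909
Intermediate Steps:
H = -5 (H = 6 - 11 = -5)
V(O) = -5*O
-234 + V(p(-5) + (2 + 3)**2)*z = -234 - 5*((-1 - 5) + (2 + 3)**2)*165 = -234 - 5*(-6 + 5**2)*165 = -234 - 5*(-6 + 25)*165 = -234 - 5*19*165 = -234 - 95*165 = -234 - 15675 = -15909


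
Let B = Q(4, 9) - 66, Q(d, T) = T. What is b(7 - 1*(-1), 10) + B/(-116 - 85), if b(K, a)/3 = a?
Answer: 2029/67 ≈ 30.284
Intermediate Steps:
B = -57 (B = 9 - 66 = -57)
b(K, a) = 3*a
b(7 - 1*(-1), 10) + B/(-116 - 85) = 3*10 - 57/(-116 - 85) = 30 - 57/(-201) = 30 - 57*(-1/201) = 30 + 19/67 = 2029/67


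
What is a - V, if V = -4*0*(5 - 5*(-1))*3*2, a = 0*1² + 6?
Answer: 6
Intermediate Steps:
a = 6 (a = 0*1 + 6 = 0 + 6 = 6)
V = 0 (V = -4*0*(5 + 5)*3*2 = -4*0*10*3*2 = -0*3*2 = -4*0*2 = 0*2 = 0)
a - V = 6 - 1*0 = 6 + 0 = 6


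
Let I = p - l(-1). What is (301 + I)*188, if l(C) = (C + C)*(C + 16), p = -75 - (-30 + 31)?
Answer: 47940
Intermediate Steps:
p = -76 (p = -75 - 1*1 = -75 - 1 = -76)
l(C) = 2*C*(16 + C) (l(C) = (2*C)*(16 + C) = 2*C*(16 + C))
I = -46 (I = -76 - 2*(-1)*(16 - 1) = -76 - 2*(-1)*15 = -76 - 1*(-30) = -76 + 30 = -46)
(301 + I)*188 = (301 - 46)*188 = 255*188 = 47940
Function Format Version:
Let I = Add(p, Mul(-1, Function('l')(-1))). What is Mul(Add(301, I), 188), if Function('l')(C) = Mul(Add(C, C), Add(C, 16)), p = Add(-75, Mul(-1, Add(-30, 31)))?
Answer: 47940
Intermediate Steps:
p = -76 (p = Add(-75, Mul(-1, 1)) = Add(-75, -1) = -76)
Function('l')(C) = Mul(2, C, Add(16, C)) (Function('l')(C) = Mul(Mul(2, C), Add(16, C)) = Mul(2, C, Add(16, C)))
I = -46 (I = Add(-76, Mul(-1, Mul(2, -1, Add(16, -1)))) = Add(-76, Mul(-1, Mul(2, -1, 15))) = Add(-76, Mul(-1, -30)) = Add(-76, 30) = -46)
Mul(Add(301, I), 188) = Mul(Add(301, -46), 188) = Mul(255, 188) = 47940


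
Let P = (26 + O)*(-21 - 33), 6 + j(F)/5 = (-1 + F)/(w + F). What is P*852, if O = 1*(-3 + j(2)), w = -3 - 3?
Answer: 379566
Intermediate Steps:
w = -6
j(F) = -30 + 5*(-1 + F)/(-6 + F) (j(F) = -30 + 5*((-1 + F)/(-6 + F)) = -30 + 5*(-1 + F)/(-6 + F))
O = -137/4 (O = 1*(-3 + 25*(7 - 1*2)/(-6 + 2)) = 1*(-3 + 25*(7 - 2)/(-4)) = 1*(-3 + 25*(-¼)*5) = 1*(-3 - 125/4) = 1*(-137/4) = -137/4 ≈ -34.250)
P = 891/2 (P = (26 - 137/4)*(-21 - 33) = -33/4*(-54) = 891/2 ≈ 445.50)
P*852 = (891/2)*852 = 379566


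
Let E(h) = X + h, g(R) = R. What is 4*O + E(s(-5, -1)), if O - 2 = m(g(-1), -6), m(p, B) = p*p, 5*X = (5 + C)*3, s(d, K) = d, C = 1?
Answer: 53/5 ≈ 10.600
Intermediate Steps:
X = 18/5 (X = ((5 + 1)*3)/5 = (6*3)/5 = (⅕)*18 = 18/5 ≈ 3.6000)
m(p, B) = p²
O = 3 (O = 2 + (-1)² = 2 + 1 = 3)
E(h) = 18/5 + h
4*O + E(s(-5, -1)) = 4*3 + (18/5 - 5) = 12 - 7/5 = 53/5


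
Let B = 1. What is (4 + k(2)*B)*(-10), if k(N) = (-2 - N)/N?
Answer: -20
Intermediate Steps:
k(N) = (-2 - N)/N
(4 + k(2)*B)*(-10) = (4 + ((-2 - 1*2)/2)*1)*(-10) = (4 + ((-2 - 2)/2)*1)*(-10) = (4 + ((½)*(-4))*1)*(-10) = (4 - 2*1)*(-10) = (4 - 2)*(-10) = 2*(-10) = -20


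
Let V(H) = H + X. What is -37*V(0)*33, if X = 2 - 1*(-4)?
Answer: -7326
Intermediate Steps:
X = 6 (X = 2 + 4 = 6)
V(H) = 6 + H (V(H) = H + 6 = 6 + H)
-37*V(0)*33 = -37*(6 + 0)*33 = -37*6*33 = -222*33 = -7326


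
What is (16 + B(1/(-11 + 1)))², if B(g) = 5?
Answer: 441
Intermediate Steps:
(16 + B(1/(-11 + 1)))² = (16 + 5)² = 21² = 441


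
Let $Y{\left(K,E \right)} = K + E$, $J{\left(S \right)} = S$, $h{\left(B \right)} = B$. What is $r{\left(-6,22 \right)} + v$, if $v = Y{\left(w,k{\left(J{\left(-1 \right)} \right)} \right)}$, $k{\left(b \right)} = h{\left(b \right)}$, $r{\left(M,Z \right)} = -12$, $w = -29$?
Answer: $-42$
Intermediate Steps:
$k{\left(b \right)} = b$
$Y{\left(K,E \right)} = E + K$
$v = -30$ ($v = -1 - 29 = -30$)
$r{\left(-6,22 \right)} + v = -12 - 30 = -42$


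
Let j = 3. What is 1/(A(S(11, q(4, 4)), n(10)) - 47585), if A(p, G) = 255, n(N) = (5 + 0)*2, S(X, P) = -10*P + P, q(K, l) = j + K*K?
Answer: -1/47330 ≈ -2.1128e-5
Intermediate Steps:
q(K, l) = 3 + K² (q(K, l) = 3 + K*K = 3 + K²)
S(X, P) = -9*P
n(N) = 10 (n(N) = 5*2 = 10)
1/(A(S(11, q(4, 4)), n(10)) - 47585) = 1/(255 - 47585) = 1/(-47330) = -1/47330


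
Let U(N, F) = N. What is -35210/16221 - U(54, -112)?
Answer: -911144/16221 ≈ -56.171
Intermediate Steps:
-35210/16221 - U(54, -112) = -35210/16221 - 1*54 = -35210*1/16221 - 54 = -35210/16221 - 54 = -911144/16221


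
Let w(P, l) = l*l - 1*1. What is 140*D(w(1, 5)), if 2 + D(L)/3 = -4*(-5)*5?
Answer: 41160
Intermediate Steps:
w(P, l) = -1 + l² (w(P, l) = l² - 1 = -1 + l²)
D(L) = 294 (D(L) = -6 + 3*(-4*(-5)*5) = -6 + 3*(20*5) = -6 + 3*100 = -6 + 300 = 294)
140*D(w(1, 5)) = 140*294 = 41160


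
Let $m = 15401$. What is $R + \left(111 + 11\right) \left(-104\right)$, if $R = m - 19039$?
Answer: $-16326$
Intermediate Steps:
$R = -3638$ ($R = 15401 - 19039 = -3638$)
$R + \left(111 + 11\right) \left(-104\right) = -3638 + \left(111 + 11\right) \left(-104\right) = -3638 + 122 \left(-104\right) = -3638 - 12688 = -16326$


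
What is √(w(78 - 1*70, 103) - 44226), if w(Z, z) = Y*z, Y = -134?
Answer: 2*I*√14507 ≈ 240.89*I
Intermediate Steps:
w(Z, z) = -134*z
√(w(78 - 1*70, 103) - 44226) = √(-134*103 - 44226) = √(-13802 - 44226) = √(-58028) = 2*I*√14507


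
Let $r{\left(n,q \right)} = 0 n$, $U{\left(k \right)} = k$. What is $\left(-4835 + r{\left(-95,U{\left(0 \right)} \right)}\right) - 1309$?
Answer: $-6144$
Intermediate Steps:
$r{\left(n,q \right)} = 0$
$\left(-4835 + r{\left(-95,U{\left(0 \right)} \right)}\right) - 1309 = \left(-4835 + 0\right) - 1309 = -4835 - 1309 = -6144$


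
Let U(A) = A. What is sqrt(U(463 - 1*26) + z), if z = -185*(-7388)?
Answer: 3*sqrt(151913) ≈ 1169.3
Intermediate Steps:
z = 1366780
sqrt(U(463 - 1*26) + z) = sqrt((463 - 1*26) + 1366780) = sqrt((463 - 26) + 1366780) = sqrt(437 + 1366780) = sqrt(1367217) = 3*sqrt(151913)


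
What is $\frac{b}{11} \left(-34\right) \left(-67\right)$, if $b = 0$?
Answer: $0$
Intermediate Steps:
$\frac{b}{11} \left(-34\right) \left(-67\right) = \frac{0}{11} \left(-34\right) \left(-67\right) = 0 \cdot \frac{1}{11} \left(-34\right) \left(-67\right) = 0 \left(-34\right) \left(-67\right) = 0 \left(-67\right) = 0$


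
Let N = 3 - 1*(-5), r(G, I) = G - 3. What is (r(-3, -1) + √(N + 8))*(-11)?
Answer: 22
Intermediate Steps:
r(G, I) = -3 + G
N = 8 (N = 3 + 5 = 8)
(r(-3, -1) + √(N + 8))*(-11) = ((-3 - 3) + √(8 + 8))*(-11) = (-6 + √16)*(-11) = (-6 + 4)*(-11) = -2*(-11) = 22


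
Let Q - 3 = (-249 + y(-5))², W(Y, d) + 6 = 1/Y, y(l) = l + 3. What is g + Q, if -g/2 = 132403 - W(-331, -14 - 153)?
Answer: -66800436/331 ≈ -2.0181e+5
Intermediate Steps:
y(l) = 3 + l
W(Y, d) = -6 + 1/Y
g = -87654760/331 (g = -2*(132403 - (-6 + 1/(-331))) = -2*(132403 - (-6 - 1/331)) = -2*(132403 - 1*(-1987/331)) = -2*(132403 + 1987/331) = -2*43827380/331 = -87654760/331 ≈ -2.6482e+5)
Q = 63004 (Q = 3 + (-249 + (3 - 5))² = 3 + (-249 - 2)² = 3 + (-251)² = 3 + 63001 = 63004)
g + Q = -87654760/331 + 63004 = -66800436/331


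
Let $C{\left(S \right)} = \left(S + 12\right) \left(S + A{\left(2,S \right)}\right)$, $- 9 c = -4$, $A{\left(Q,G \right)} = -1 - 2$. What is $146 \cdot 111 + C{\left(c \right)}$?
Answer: $\frac{1310110}{81} \approx 16174.0$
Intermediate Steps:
$A{\left(Q,G \right)} = -3$
$c = \frac{4}{9}$ ($c = \left(- \frac{1}{9}\right) \left(-4\right) = \frac{4}{9} \approx 0.44444$)
$C{\left(S \right)} = \left(-3 + S\right) \left(12 + S\right)$ ($C{\left(S \right)} = \left(S + 12\right) \left(S - 3\right) = \left(12 + S\right) \left(-3 + S\right) = \left(-3 + S\right) \left(12 + S\right)$)
$146 \cdot 111 + C{\left(c \right)} = 146 \cdot 111 + \left(-36 + \left(\frac{4}{9}\right)^{2} + 9 \cdot \frac{4}{9}\right) = 16206 + \left(-36 + \frac{16}{81} + 4\right) = 16206 - \frac{2576}{81} = \frac{1310110}{81}$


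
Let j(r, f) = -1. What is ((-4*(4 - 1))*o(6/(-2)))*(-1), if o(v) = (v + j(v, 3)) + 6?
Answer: 24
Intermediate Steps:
o(v) = 5 + v (o(v) = (v - 1) + 6 = (-1 + v) + 6 = 5 + v)
((-4*(4 - 1))*o(6/(-2)))*(-1) = ((-4*(4 - 1))*(5 + 6/(-2)))*(-1) = ((-4*3)*(5 + 6*(-1/2)))*(-1) = -12*(5 - 3)*(-1) = -12*2*(-1) = -24*(-1) = 24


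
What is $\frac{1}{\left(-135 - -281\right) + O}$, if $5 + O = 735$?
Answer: $\frac{1}{876} \approx 0.0011416$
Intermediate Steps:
$O = 730$ ($O = -5 + 735 = 730$)
$\frac{1}{\left(-135 - -281\right) + O} = \frac{1}{\left(-135 - -281\right) + 730} = \frac{1}{\left(-135 + 281\right) + 730} = \frac{1}{146 + 730} = \frac{1}{876}$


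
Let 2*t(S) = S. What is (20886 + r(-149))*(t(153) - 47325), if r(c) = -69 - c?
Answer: -990612051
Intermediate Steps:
t(S) = S/2
(20886 + r(-149))*(t(153) - 47325) = (20886 + (-69 - 1*(-149)))*((½)*153 - 47325) = (20886 + (-69 + 149))*(153/2 - 47325) = (20886 + 80)*(-94497/2) = 20966*(-94497/2) = -990612051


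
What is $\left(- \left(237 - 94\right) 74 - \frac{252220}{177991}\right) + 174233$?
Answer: $\frac{29128152921}{177991} \approx 1.6365 \cdot 10^{5}$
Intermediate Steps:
$\left(- \left(237 - 94\right) 74 - \frac{252220}{177991}\right) + 174233 = \left(- 143 \cdot 74 - \frac{252220}{177991}\right) + 174233 = \left(\left(-1\right) 10582 - \frac{252220}{177991}\right) + 174233 = \left(-10582 - \frac{252220}{177991}\right) + 174233 = - \frac{1883752982}{177991} + 174233 = \frac{29128152921}{177991}$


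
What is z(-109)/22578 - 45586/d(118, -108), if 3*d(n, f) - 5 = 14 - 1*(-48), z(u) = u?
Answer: -3087729427/1512726 ≈ -2041.2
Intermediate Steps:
d(n, f) = 67/3 (d(n, f) = 5/3 + (14 - 1*(-48))/3 = 5/3 + (14 + 48)/3 = 5/3 + (1/3)*62 = 5/3 + 62/3 = 67/3)
z(-109)/22578 - 45586/d(118, -108) = -109/22578 - 45586/67/3 = -109*1/22578 - 45586*3/67 = -109/22578 - 136758/67 = -3087729427/1512726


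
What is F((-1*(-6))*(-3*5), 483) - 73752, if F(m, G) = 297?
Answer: -73455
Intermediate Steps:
F((-1*(-6))*(-3*5), 483) - 73752 = 297 - 73752 = -73455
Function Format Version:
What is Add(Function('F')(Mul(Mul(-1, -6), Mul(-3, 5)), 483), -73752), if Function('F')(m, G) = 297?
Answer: -73455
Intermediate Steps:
Add(Function('F')(Mul(Mul(-1, -6), Mul(-3, 5)), 483), -73752) = Add(297, -73752) = -73455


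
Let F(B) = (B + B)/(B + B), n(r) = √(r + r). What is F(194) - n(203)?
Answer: 1 - √406 ≈ -19.149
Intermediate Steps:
n(r) = √2*√r (n(r) = √(2*r) = √2*√r)
F(B) = 1 (F(B) = (2*B)/((2*B)) = (2*B)*(1/(2*B)) = 1)
F(194) - n(203) = 1 - √2*√203 = 1 - √406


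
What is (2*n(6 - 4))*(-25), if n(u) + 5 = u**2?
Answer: 50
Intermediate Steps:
n(u) = -5 + u**2
(2*n(6 - 4))*(-25) = (2*(-5 + (6 - 4)**2))*(-25) = (2*(-5 + 2**2))*(-25) = (2*(-5 + 4))*(-25) = (2*(-1))*(-25) = -2*(-25) = 50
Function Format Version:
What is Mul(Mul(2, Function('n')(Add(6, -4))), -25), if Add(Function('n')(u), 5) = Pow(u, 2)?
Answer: 50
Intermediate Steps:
Function('n')(u) = Add(-5, Pow(u, 2))
Mul(Mul(2, Function('n')(Add(6, -4))), -25) = Mul(Mul(2, Add(-5, Pow(Add(6, -4), 2))), -25) = Mul(Mul(2, Add(-5, Pow(2, 2))), -25) = Mul(Mul(2, Add(-5, 4)), -25) = Mul(Mul(2, -1), -25) = Mul(-2, -25) = 50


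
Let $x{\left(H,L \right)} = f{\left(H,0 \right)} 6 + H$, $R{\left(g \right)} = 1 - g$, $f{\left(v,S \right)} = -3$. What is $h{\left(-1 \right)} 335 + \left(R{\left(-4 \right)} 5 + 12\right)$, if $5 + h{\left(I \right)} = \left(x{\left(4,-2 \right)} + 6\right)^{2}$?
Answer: $19802$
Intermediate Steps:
$x{\left(H,L \right)} = -18 + H$ ($x{\left(H,L \right)} = \left(-3\right) 6 + H = -18 + H$)
$h{\left(I \right)} = 59$ ($h{\left(I \right)} = -5 + \left(\left(-18 + 4\right) + 6\right)^{2} = -5 + \left(-14 + 6\right)^{2} = -5 + \left(-8\right)^{2} = -5 + 64 = 59$)
$h{\left(-1 \right)} 335 + \left(R{\left(-4 \right)} 5 + 12\right) = 59 \cdot 335 + \left(\left(1 - -4\right) 5 + 12\right) = 19765 + \left(\left(1 + 4\right) 5 + 12\right) = 19765 + \left(5 \cdot 5 + 12\right) = 19765 + \left(25 + 12\right) = 19765 + 37 = 19802$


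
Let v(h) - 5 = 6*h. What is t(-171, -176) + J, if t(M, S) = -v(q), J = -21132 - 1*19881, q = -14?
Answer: -40934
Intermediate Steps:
v(h) = 5 + 6*h
J = -41013 (J = -21132 - 19881 = -41013)
t(M, S) = 79 (t(M, S) = -(5 + 6*(-14)) = -(5 - 84) = -1*(-79) = 79)
t(-171, -176) + J = 79 - 41013 = -40934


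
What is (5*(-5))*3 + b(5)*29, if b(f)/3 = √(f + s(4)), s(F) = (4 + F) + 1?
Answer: -75 + 87*√14 ≈ 250.52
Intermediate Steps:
s(F) = 5 + F
b(f) = 3*√(9 + f) (b(f) = 3*√(f + (5 + 4)) = 3*√(f + 9) = 3*√(9 + f))
(5*(-5))*3 + b(5)*29 = (5*(-5))*3 + (3*√(9 + 5))*29 = -25*3 + (3*√14)*29 = -75 + 87*√14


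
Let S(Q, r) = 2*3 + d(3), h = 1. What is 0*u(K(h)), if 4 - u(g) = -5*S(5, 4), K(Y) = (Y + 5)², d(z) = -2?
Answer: 0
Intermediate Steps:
S(Q, r) = 4 (S(Q, r) = 2*3 - 2 = 6 - 2 = 4)
K(Y) = (5 + Y)²
u(g) = 24 (u(g) = 4 - (-5)*4 = 4 - 1*(-20) = 4 + 20 = 24)
0*u(K(h)) = 0*24 = 0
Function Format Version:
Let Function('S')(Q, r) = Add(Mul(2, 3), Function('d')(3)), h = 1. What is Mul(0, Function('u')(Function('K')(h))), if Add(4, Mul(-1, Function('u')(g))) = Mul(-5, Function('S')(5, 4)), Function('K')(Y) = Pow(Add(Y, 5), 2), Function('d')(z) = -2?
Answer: 0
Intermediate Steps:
Function('S')(Q, r) = 4 (Function('S')(Q, r) = Add(Mul(2, 3), -2) = Add(6, -2) = 4)
Function('K')(Y) = Pow(Add(5, Y), 2)
Function('u')(g) = 24 (Function('u')(g) = Add(4, Mul(-1, Mul(-5, 4))) = Add(4, Mul(-1, -20)) = Add(4, 20) = 24)
Mul(0, Function('u')(Function('K')(h))) = Mul(0, 24) = 0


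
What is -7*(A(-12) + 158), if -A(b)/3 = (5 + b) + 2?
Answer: -1211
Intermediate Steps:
A(b) = -21 - 3*b (A(b) = -3*((5 + b) + 2) = -3*(7 + b) = -21 - 3*b)
-7*(A(-12) + 158) = -7*((-21 - 3*(-12)) + 158) = -7*((-21 + 36) + 158) = -7*(15 + 158) = -7*173 = -1211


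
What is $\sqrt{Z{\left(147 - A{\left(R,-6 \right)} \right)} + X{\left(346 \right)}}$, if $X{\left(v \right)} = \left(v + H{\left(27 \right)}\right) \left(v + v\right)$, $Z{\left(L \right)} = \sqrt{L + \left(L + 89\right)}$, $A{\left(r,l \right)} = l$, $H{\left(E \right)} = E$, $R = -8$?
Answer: $\sqrt{258116 + \sqrt{395}} \approx 508.07$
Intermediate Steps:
$Z{\left(L \right)} = \sqrt{89 + 2 L}$ ($Z{\left(L \right)} = \sqrt{L + \left(89 + L\right)} = \sqrt{89 + 2 L}$)
$X{\left(v \right)} = 2 v \left(27 + v\right)$ ($X{\left(v \right)} = \left(v + 27\right) \left(v + v\right) = \left(27 + v\right) 2 v = 2 v \left(27 + v\right)$)
$\sqrt{Z{\left(147 - A{\left(R,-6 \right)} \right)} + X{\left(346 \right)}} = \sqrt{\sqrt{89 + 2 \left(147 - -6\right)} + 2 \cdot 346 \left(27 + 346\right)} = \sqrt{\sqrt{89 + 2 \left(147 + 6\right)} + 2 \cdot 346 \cdot 373} = \sqrt{\sqrt{89 + 2 \cdot 153} + 258116} = \sqrt{\sqrt{89 + 306} + 258116} = \sqrt{\sqrt{395} + 258116} = \sqrt{258116 + \sqrt{395}}$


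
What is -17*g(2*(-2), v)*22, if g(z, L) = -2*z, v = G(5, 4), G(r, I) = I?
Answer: -2992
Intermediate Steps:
v = 4
-17*g(2*(-2), v)*22 = -(-34)*2*(-2)*22 = -(-34)*(-4)*22 = -17*8*22 = -136*22 = -2992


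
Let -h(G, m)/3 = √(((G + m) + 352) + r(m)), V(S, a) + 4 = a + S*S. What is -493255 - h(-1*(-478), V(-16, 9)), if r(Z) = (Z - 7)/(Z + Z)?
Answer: -493255 + √8261462/29 ≈ -4.9316e+5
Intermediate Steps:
V(S, a) = -4 + a + S² (V(S, a) = -4 + (a + S*S) = -4 + (a + S²) = -4 + a + S²)
r(Z) = (-7 + Z)/(2*Z) (r(Z) = (-7 + Z)/((2*Z)) = (-7 + Z)*(1/(2*Z)) = (-7 + Z)/(2*Z))
h(G, m) = -3*√(352 + G + m + (-7 + m)/(2*m)) (h(G, m) = -3*√(((G + m) + 352) + (-7 + m)/(2*m)) = -3*√((352 + G + m) + (-7 + m)/(2*m)) = -3*√(352 + G + m + (-7 + m)/(2*m)))
-493255 - h(-1*(-478), V(-16, 9)) = -493255 - (-3)*√(1410 - 14/(-4 + 9 + (-16)²) + 4*(-1*(-478)) + 4*(-4 + 9 + (-16)²))/2 = -493255 - (-3)*√(1410 - 14/(-4 + 9 + 256) + 4*478 + 4*(-4 + 9 + 256))/2 = -493255 - (-3)*√(1410 - 14/261 + 1912 + 4*261)/2 = -493255 - (-3)*√(1410 - 14*1/261 + 1912 + 1044)/2 = -493255 - (-3)*√(1410 - 14/261 + 1912 + 1044)/2 = -493255 - (-3)*√(1139512/261)/2 = -493255 - (-3)*2*√8261462/87/2 = -493255 - (-1)*√8261462/29 = -493255 + √8261462/29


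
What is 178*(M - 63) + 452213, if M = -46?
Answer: 432811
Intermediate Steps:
178*(M - 63) + 452213 = 178*(-46 - 63) + 452213 = 178*(-109) + 452213 = -19402 + 452213 = 432811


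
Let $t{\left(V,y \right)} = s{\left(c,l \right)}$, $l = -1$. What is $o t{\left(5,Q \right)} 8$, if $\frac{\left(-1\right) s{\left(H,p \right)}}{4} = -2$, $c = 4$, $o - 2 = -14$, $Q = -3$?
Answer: $-768$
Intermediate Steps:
$o = -12$ ($o = 2 - 14 = -12$)
$s{\left(H,p \right)} = 8$ ($s{\left(H,p \right)} = \left(-4\right) \left(-2\right) = 8$)
$t{\left(V,y \right)} = 8$
$o t{\left(5,Q \right)} 8 = \left(-12\right) 8 \cdot 8 = \left(-96\right) 8 = -768$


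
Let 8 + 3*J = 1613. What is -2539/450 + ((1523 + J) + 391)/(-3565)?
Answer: -65507/10350 ≈ -6.3292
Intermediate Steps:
J = 535 (J = -8/3 + (⅓)*1613 = -8/3 + 1613/3 = 535)
-2539/450 + ((1523 + J) + 391)/(-3565) = -2539/450 + ((1523 + 535) + 391)/(-3565) = -2539*1/450 + (2058 + 391)*(-1/3565) = -2539/450 + 2449*(-1/3565) = -2539/450 - 79/115 = -65507/10350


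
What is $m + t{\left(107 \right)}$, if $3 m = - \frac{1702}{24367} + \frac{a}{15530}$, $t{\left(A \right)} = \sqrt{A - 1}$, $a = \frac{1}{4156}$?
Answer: $- \frac{109851616993}{4718134450680} + \sqrt{106} \approx 10.272$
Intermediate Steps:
$a = \frac{1}{4156} \approx 0.00024062$
$t{\left(A \right)} = \sqrt{-1 + A}$
$m = - \frac{109851616993}{4718134450680}$ ($m = \frac{- \frac{1702}{24367} + \frac{1}{4156 \cdot 15530}}{3} = \frac{\left(-1702\right) \frac{1}{24367} + \frac{1}{4156} \cdot \frac{1}{15530}}{3} = \frac{- \frac{1702}{24367} + \frac{1}{64542680}}{3} = \frac{1}{3} \left(- \frac{109851616993}{1572711483560}\right) = - \frac{109851616993}{4718134450680} \approx -0.023283$)
$m + t{\left(107 \right)} = - \frac{109851616993}{4718134450680} + \sqrt{-1 + 107} = - \frac{109851616993}{4718134450680} + \sqrt{106}$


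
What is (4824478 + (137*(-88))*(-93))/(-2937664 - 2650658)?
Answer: -2972843/2794161 ≈ -1.0639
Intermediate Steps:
(4824478 + (137*(-88))*(-93))/(-2937664 - 2650658) = (4824478 - 12056*(-93))/(-5588322) = (4824478 + 1121208)*(-1/5588322) = 5945686*(-1/5588322) = -2972843/2794161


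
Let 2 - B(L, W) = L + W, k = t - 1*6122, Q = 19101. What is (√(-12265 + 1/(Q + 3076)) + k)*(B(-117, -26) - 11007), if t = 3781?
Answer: 25427942 - 21724*I*√1508041012002/22177 ≈ 2.5428e+7 - 1.2029e+6*I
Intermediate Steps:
k = -2341 (k = 3781 - 1*6122 = 3781 - 6122 = -2341)
B(L, W) = 2 - L - W (B(L, W) = 2 - (L + W) = 2 + (-L - W) = 2 - L - W)
(√(-12265 + 1/(Q + 3076)) + k)*(B(-117, -26) - 11007) = (√(-12265 + 1/(19101 + 3076)) - 2341)*((2 - 1*(-117) - 1*(-26)) - 11007) = (√(-12265 + 1/22177) - 2341)*((2 + 117 + 26) - 11007) = (√(-12265 + 1/22177) - 2341)*(145 - 11007) = (√(-272000904/22177) - 2341)*(-10862) = (2*I*√1508041012002/22177 - 2341)*(-10862) = (-2341 + 2*I*√1508041012002/22177)*(-10862) = 25427942 - 21724*I*√1508041012002/22177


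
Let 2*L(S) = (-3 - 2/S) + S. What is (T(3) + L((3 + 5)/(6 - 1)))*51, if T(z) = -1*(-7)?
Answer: 11577/40 ≈ 289.42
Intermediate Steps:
T(z) = 7
L(S) = -3/2 + S/2 - 1/S (L(S) = ((-3 - 2/S) + S)/2 = (-3 + S - 2/S)/2 = -3/2 + S/2 - 1/S)
(T(3) + L((3 + 5)/(6 - 1)))*51 = (7 + (-2 + ((3 + 5)/(6 - 1))*(-3 + (3 + 5)/(6 - 1)))/(2*(((3 + 5)/(6 - 1)))))*51 = (7 + (-2 + (8/5)*(-3 + 8/5))/(2*((8/5))))*51 = (7 + (-2 + (8*(1/5))*(-3 + 8*(1/5)))/(2*((8*(1/5)))))*51 = (7 + (-2 + 8*(-3 + 8/5)/5)/(2*(8/5)))*51 = (7 + (1/2)*(5/8)*(-2 + (8/5)*(-7/5)))*51 = (7 + (1/2)*(5/8)*(-2 - 56/25))*51 = (7 + (1/2)*(5/8)*(-106/25))*51 = (7 - 53/40)*51 = (227/40)*51 = 11577/40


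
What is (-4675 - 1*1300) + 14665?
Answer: 8690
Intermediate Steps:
(-4675 - 1*1300) + 14665 = (-4675 - 1300) + 14665 = -5975 + 14665 = 8690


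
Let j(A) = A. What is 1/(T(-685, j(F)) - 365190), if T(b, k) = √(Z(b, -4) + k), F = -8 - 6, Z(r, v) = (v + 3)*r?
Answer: -365190/133363735429 - √671/133363735429 ≈ -2.7385e-6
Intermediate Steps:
Z(r, v) = r*(3 + v) (Z(r, v) = (3 + v)*r = r*(3 + v))
F = -14
T(b, k) = √(k - b) (T(b, k) = √(b*(3 - 4) + k) = √(b*(-1) + k) = √(-b + k) = √(k - b))
1/(T(-685, j(F)) - 365190) = 1/(√(-14 - 1*(-685)) - 365190) = 1/(√(-14 + 685) - 365190) = 1/(√671 - 365190) = 1/(-365190 + √671)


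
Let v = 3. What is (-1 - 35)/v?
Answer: -12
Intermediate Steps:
(-1 - 35)/v = (-1 - 35)/3 = (1/3)*(-36) = -12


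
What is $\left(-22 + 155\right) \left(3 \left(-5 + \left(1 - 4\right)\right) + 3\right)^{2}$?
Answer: $58653$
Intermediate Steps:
$\left(-22 + 155\right) \left(3 \left(-5 + \left(1 - 4\right)\right) + 3\right)^{2} = 133 \left(3 \left(-5 + \left(1 - 4\right)\right) + 3\right)^{2} = 133 \left(3 \left(-5 - 3\right) + 3\right)^{2} = 133 \left(3 \left(-8\right) + 3\right)^{2} = 133 \left(-24 + 3\right)^{2} = 133 \left(-21\right)^{2} = 133 \cdot 441 = 58653$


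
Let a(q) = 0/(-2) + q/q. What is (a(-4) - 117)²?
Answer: 13456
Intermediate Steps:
a(q) = 1 (a(q) = 0*(-½) + 1 = 0 + 1 = 1)
(a(-4) - 117)² = (1 - 117)² = (-116)² = 13456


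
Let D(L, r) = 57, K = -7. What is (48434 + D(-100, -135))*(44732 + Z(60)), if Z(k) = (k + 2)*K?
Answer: 2148054318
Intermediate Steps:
Z(k) = -14 - 7*k (Z(k) = (k + 2)*(-7) = (2 + k)*(-7) = -14 - 7*k)
(48434 + D(-100, -135))*(44732 + Z(60)) = (48434 + 57)*(44732 + (-14 - 7*60)) = 48491*(44732 + (-14 - 420)) = 48491*(44732 - 434) = 48491*44298 = 2148054318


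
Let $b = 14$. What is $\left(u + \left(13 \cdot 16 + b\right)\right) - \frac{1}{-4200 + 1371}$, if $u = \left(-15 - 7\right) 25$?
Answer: $- \frac{927911}{2829} \approx -328.0$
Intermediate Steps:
$u = -550$ ($u = \left(-22\right) 25 = -550$)
$\left(u + \left(13 \cdot 16 + b\right)\right) - \frac{1}{-4200 + 1371} = \left(-550 + \left(13 \cdot 16 + 14\right)\right) - \frac{1}{-4200 + 1371} = \left(-550 + \left(208 + 14\right)\right) - \frac{1}{-2829} = \left(-550 + 222\right) - - \frac{1}{2829} = -328 + \frac{1}{2829} = - \frac{927911}{2829}$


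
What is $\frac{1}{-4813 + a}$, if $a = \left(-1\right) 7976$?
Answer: $- \frac{1}{12789} \approx -7.8192 \cdot 10^{-5}$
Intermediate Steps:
$a = -7976$
$\frac{1}{-4813 + a} = \frac{1}{-4813 - 7976} = \frac{1}{-12789} = - \frac{1}{12789}$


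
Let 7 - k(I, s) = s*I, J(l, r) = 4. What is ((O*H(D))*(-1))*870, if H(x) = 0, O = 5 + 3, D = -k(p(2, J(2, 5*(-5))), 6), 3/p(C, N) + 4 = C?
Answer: 0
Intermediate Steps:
p(C, N) = 3/(-4 + C)
k(I, s) = 7 - I*s (k(I, s) = 7 - s*I = 7 - I*s)
D = -16 (D = -(7 - 1*3/(-4 + 2)*6) = -(7 - 1*3/(-2)*6) = -(7 - 1*3*(-½)*6) = -(7 - 1*(-3/2)*6) = -(7 + 9) = -1*16 = -16)
O = 8
((O*H(D))*(-1))*870 = ((8*0)*(-1))*870 = (0*(-1))*870 = 0*870 = 0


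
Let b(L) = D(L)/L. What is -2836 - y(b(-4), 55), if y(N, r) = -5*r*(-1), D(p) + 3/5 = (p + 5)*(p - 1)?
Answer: -3111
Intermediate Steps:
D(p) = -3/5 + (-1 + p)*(5 + p) (D(p) = -3/5 + (p + 5)*(p - 1) = -3/5 + (5 + p)*(-1 + p) = -3/5 + (-1 + p)*(5 + p))
b(L) = (-28/5 + L**2 + 4*L)/L
y(N, r) = 5*r
-2836 - y(b(-4), 55) = -2836 - 5*55 = -2836 - 1*275 = -2836 - 275 = -3111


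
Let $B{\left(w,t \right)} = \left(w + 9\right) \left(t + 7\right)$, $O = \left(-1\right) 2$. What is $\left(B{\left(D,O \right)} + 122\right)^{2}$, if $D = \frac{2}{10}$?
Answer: $28224$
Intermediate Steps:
$O = -2$
$D = \frac{1}{5}$ ($D = 2 \cdot \frac{1}{10} = \frac{1}{5} \approx 0.2$)
$B{\left(w,t \right)} = \left(7 + t\right) \left(9 + w\right)$ ($B{\left(w,t \right)} = \left(9 + w\right) \left(7 + t\right) = \left(7 + t\right) \left(9 + w\right)$)
$\left(B{\left(D,O \right)} + 122\right)^{2} = \left(\left(63 + 7 \cdot \frac{1}{5} + 9 \left(-2\right) - \frac{2}{5}\right) + 122\right)^{2} = \left(\left(63 + \frac{7}{5} - 18 - \frac{2}{5}\right) + 122\right)^{2} = \left(46 + 122\right)^{2} = 168^{2} = 28224$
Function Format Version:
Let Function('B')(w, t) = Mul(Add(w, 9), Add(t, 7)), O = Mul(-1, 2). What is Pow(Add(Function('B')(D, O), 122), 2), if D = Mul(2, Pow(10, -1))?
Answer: 28224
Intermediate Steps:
O = -2
D = Rational(1, 5) (D = Mul(2, Rational(1, 10)) = Rational(1, 5) ≈ 0.20000)
Function('B')(w, t) = Mul(Add(7, t), Add(9, w)) (Function('B')(w, t) = Mul(Add(9, w), Add(7, t)) = Mul(Add(7, t), Add(9, w)))
Pow(Add(Function('B')(D, O), 122), 2) = Pow(Add(Add(63, Mul(7, Rational(1, 5)), Mul(9, -2), Mul(-2, Rational(1, 5))), 122), 2) = Pow(Add(Add(63, Rational(7, 5), -18, Rational(-2, 5)), 122), 2) = Pow(Add(46, 122), 2) = Pow(168, 2) = 28224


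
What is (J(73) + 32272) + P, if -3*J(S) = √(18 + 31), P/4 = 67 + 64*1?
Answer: 98381/3 ≈ 32794.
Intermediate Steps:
P = 524 (P = 4*(67 + 64*1) = 4*(67 + 64) = 4*131 = 524)
J(S) = -7/3 (J(S) = -√(18 + 31)/3 = -√49/3 = -⅓*7 = -7/3)
(J(73) + 32272) + P = (-7/3 + 32272) + 524 = 96809/3 + 524 = 98381/3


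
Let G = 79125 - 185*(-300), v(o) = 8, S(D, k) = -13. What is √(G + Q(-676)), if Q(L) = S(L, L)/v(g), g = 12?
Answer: √2153974/4 ≈ 366.91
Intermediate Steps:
G = 134625 (G = 79125 + 55500 = 134625)
Q(L) = -13/8
√(G + Q(-676)) = √(134625 - 13/8) = √(1076987/8) = √2153974/4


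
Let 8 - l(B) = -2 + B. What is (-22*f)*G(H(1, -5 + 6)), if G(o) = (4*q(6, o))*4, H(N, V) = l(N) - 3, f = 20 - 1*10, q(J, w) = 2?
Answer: -7040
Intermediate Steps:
l(B) = 10 - B (l(B) = 8 - (-2 + B) = 8 + (2 - B) = 10 - B)
f = 10 (f = 20 - 10 = 10)
H(N, V) = 7 - N (H(N, V) = (10 - N) - 3 = 7 - N)
G(o) = 32 (G(o) = (4*2)*4 = 8*4 = 32)
(-22*f)*G(H(1, -5 + 6)) = -22*10*32 = -220*32 = -7040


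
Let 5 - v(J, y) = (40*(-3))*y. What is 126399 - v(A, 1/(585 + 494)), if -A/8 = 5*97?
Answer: 136379006/1079 ≈ 1.2639e+5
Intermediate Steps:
A = -3880 (A = -40*97 = -8*485 = -3880)
v(J, y) = 5 + 120*y (v(J, y) = 5 - 40*(-3)*y = 5 - (-120)*y = 5 + 120*y)
126399 - v(A, 1/(585 + 494)) = 126399 - (5 + 120/(585 + 494)) = 126399 - (5 + 120/1079) = 126399 - 1*5515/1079 = 126399 - 5515/1079 = 136379006/1079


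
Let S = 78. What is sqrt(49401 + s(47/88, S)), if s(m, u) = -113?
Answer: 2*sqrt(12322) ≈ 222.01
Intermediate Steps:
sqrt(49401 + s(47/88, S)) = sqrt(49401 - 113) = sqrt(49288) = 2*sqrt(12322)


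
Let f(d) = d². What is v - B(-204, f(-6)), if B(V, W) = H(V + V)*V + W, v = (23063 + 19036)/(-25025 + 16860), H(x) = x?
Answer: -679925319/8165 ≈ -83273.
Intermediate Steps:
v = -42099/8165 (v = 42099/(-8165) = 42099*(-1/8165) = -42099/8165 ≈ -5.1560)
B(V, W) = W + 2*V² (B(V, W) = (V + V)*V + W = (2*V)*V + W = 2*V² + W = W + 2*V²)
v - B(-204, f(-6)) = -42099/8165 - ((-6)² + 2*(-204)²) = -42099/8165 - (36 + 2*41616) = -42099/8165 - (36 + 83232) = -42099/8165 - 1*83268 = -42099/8165 - 83268 = -679925319/8165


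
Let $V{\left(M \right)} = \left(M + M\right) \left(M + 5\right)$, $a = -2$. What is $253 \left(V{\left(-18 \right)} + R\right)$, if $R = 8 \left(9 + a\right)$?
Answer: $132572$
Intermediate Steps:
$R = 56$ ($R = 8 \left(9 - 2\right) = 8 \cdot 7 = 56$)
$V{\left(M \right)} = 2 M \left(5 + M\right)$
$253 \left(V{\left(-18 \right)} + R\right) = 253 \left(2 \left(-18\right) \left(5 - 18\right) + 56\right) = 253 \left(2 \left(-18\right) \left(-13\right) + 56\right) = 253 \left(468 + 56\right) = 253 \cdot 524 = 132572$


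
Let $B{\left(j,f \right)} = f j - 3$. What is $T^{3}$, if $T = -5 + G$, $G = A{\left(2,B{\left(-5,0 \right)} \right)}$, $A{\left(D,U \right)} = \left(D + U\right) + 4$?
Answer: $-8$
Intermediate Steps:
$B{\left(j,f \right)} = -3 + f j$
$A{\left(D,U \right)} = 4 + D + U$
$G = 3$ ($G = 4 + 2 + \left(-3 + 0 \left(-5\right)\right) = 4 + 2 + \left(-3 + 0\right) = 4 + 2 - 3 = 3$)
$T = -2$ ($T = -5 + 3 = -2$)
$T^{3} = \left(-2\right)^{3} = -8$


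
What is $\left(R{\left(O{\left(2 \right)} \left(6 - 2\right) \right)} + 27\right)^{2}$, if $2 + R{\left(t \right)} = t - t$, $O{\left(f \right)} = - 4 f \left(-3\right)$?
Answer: $625$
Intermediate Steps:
$O{\left(f \right)} = 12 f$
$R{\left(t \right)} = -2$ ($R{\left(t \right)} = -2 + \left(t - t\right) = -2 + 0 = -2$)
$\left(R{\left(O{\left(2 \right)} \left(6 - 2\right) \right)} + 27\right)^{2} = \left(-2 + 27\right)^{2} = 25^{2} = 625$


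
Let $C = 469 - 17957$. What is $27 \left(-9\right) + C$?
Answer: $-17731$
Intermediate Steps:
$C = -17488$
$27 \left(-9\right) + C = 27 \left(-9\right) - 17488 = -243 - 17488 = -17731$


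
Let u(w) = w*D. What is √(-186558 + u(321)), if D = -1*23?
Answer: 3*I*√21549 ≈ 440.39*I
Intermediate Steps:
D = -23
u(w) = -23*w (u(w) = w*(-23) = -23*w)
√(-186558 + u(321)) = √(-186558 - 23*321) = √(-186558 - 7383) = √(-193941) = 3*I*√21549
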